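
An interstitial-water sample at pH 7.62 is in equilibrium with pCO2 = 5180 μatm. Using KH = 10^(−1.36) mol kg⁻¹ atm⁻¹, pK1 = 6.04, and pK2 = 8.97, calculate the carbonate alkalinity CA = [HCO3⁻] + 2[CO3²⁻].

[CO2*] = KH · pCO2 = 10^(−1.36) × 5180×10^-6 = 2.261×10^-4 mol/kg
α₀ = 1/(1 + K1/[H⁺] + K1K2/[H⁺]²) = 1/(1 + 10^+1.58 + 10^+0.23) = 0.02456
DIC = [CO2*]/α₀ = 2.261×10^-4 / 0.02456 = 9.207 mmol/kg
CA = (α₁ + 2α₂)·DIC = (0.9337 + 2×0.04171) × 9.207 = 9.36 mmol/kg

CA = 9.36 mmol/kg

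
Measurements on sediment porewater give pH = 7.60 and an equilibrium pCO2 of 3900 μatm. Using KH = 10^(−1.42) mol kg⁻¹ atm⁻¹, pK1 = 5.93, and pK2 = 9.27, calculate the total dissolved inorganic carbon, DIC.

[CO2*] = KH · pCO2 = 10^(−1.42) × 3900×10^-6 = 1.483×10^-4 mol/kg
α₀ = 1/(1 + K1/[H⁺] + K1K2/[H⁺]²) = 1/(1 + 10^+1.67 + 10^+0.00) = 0.02050
DIC = [CO2*]/α₀ = 1.483×10^-4 / 0.02050 = 7.23 mmol/kg

DIC = 7.23 mmol/kg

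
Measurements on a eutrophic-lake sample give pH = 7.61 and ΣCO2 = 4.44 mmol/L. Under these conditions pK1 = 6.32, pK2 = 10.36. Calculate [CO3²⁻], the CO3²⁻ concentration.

α₂ = 1 / (1 + [H⁺]/K2 + [H⁺]²/(K1K2)) = 1 / (1 + 10^+2.75 + 10^+1.46)
   = 1 / (1 + 562.34 + 28.840) = 1/592.18 = 0.001689
[CO3²⁻] = α₂ × DIC = 0.001689 × 4.44 = 0.00750 mmol/L = 7.50 μmol/L

[CO3²⁻] = 7.50 μmol/L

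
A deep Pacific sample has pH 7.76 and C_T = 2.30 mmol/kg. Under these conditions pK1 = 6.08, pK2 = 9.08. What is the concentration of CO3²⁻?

α₂ = 1 / (1 + [H⁺]/K2 + [H⁺]²/(K1K2)) = 1 / (1 + 10^+1.32 + 10^-0.36)
   = 1 / (1 + 20.893 + 0.43652) = 1/22.329 = 0.04478
[CO3²⁻] = α₂ × DIC = 0.04478 × 2.30 = 0.103 mmol/kg

[CO3²⁻] = 0.103 mmol/kg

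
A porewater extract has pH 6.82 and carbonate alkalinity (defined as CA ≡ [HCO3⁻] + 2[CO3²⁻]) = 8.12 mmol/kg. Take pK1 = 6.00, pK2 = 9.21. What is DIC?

CA = [HCO3⁻] + 2[CO3²⁻] = (α₁ + 2α₂)·DIC
At pH 6.82: [H⁺]/K1 = 10^-0.82 = 0.15136, K2/[H⁺] = 10^-2.39 = 0.0040738
α₁ = 1/(1 + 0.15136 + 0.0040738) = 1/1.1554 = 0.8655; α₂ = α₁·K2/[H⁺] = 0.003526
α₁ + 2α₂ = 0.8725
DIC = CA / (α₁ + 2α₂) = 8.12 / 0.8725 = 9.31 mmol/kg

DIC = 9.31 mmol/kg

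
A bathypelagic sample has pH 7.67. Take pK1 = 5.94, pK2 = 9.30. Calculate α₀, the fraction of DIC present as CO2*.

α₀ = 0.0179

α₀ = 1 / (1 + K1/[H⁺] + K1K2/[H⁺]²) = 1 / (1 + 10^+1.73 + 10^+0.10)
   = 1 / (1 + 53.703 + 1.2589) = 1/55.962 = 0.01787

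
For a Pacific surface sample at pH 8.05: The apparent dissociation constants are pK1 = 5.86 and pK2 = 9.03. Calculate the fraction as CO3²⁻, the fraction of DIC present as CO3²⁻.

α₂ = 0.0942

α₂ = 1 / (1 + [H⁺]/K2 + [H⁺]²/(K1K2)) = 1 / (1 + 10^+0.98 + 10^-1.21)
   = 1 / (1 + 9.5499 + 0.061660) = 1/10.612 = 0.09424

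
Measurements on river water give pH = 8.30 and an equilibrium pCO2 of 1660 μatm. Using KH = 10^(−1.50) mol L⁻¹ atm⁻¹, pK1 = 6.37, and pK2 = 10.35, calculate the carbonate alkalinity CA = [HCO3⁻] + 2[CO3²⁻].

CA = 4.55 mmol/L

[CO2*] = KH · pCO2 = 10^(−1.50) × 1660×10^-6 = 5.249×10^-5 mol/L
α₀ = 1/(1 + K1/[H⁺] + K1K2/[H⁺]²) = 1/(1 + 10^+1.93 + 10^-0.12) = 0.01151
DIC = [CO2*]/α₀ = 5.249×10^-5 / 0.01151 = 4.560 mmol/L
CA = (α₁ + 2α₂)·DIC = (0.9798 + 2×0.008732) × 4.560 = 4.55 mmol/L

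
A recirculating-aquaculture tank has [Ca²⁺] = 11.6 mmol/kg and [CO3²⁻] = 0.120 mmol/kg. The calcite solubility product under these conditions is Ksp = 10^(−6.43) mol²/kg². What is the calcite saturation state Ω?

Ω = 3.75

Ksp = 10^(−6.43) = 3.715×10^-7
Ω = [Ca²⁺][CO3²⁻]/Ksp = (11.6×10^-3)(0.120×10^-3) / 3.715×10^-7 = 3.75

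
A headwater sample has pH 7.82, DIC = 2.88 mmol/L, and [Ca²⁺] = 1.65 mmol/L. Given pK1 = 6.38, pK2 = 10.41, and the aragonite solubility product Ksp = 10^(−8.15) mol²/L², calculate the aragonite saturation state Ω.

Ω = 1.66

α₂ = 1 / (1 + [H⁺]/K2 + [H⁺]²/(K1K2)) = 1 / (1 + 10^+2.59 + 10^+1.15)
   = 1 / (1 + 389.05 + 14.125) = 1/404.17 = 0.002474
[CO3²⁻] = α₂ × DIC = 0.002474 × 2.88 = 0.007126 mmol/L = 7.126 μmol/L
Ksp = 10^(−8.15) = 7.079×10^-9
Ω = [Ca²⁺][CO3²⁻]/Ksp = (1.65×10^-3)(7.126×10^-6) / 7.079×10^-9 = 1.66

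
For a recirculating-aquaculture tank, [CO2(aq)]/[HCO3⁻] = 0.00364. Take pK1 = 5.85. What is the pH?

From K1 = [H⁺][HCO3⁻]/[CO2(aq)]:  pH = pK1 − log₁₀([CO2(aq)]/[HCO3⁻])
log₁₀(0.00364) = -2.439
pH = 5.85 − (-2.439) = 8.29

pH = 8.29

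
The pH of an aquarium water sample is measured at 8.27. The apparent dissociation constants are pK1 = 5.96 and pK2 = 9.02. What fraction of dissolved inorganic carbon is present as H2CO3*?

α₀ = 0.00414

α₀ = 1 / (1 + K1/[H⁺] + K1K2/[H⁺]²) = 1 / (1 + 10^+2.31 + 10^+1.56)
   = 1 / (1 + 204.17 + 36.308) = 1/241.48 = 0.004141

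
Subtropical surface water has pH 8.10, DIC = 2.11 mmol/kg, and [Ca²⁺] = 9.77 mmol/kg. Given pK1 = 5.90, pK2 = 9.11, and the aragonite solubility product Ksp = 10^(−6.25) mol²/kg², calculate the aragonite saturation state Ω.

α₂ = 1 / (1 + [H⁺]/K2 + [H⁺]²/(K1K2)) = 1 / (1 + 10^+1.01 + 10^-1.19)
   = 1 / (1 + 10.233 + 0.064565) = 1/11.297 = 0.08852
[CO3²⁻] = α₂ × DIC = 0.08852 × 2.11 = 0.1868 mmol/kg
Ksp = 10^(−6.25) = 5.623×10^-7
Ω = [Ca²⁺][CO3²⁻]/Ksp = (9.77×10^-3)(1.868×10^-4) / 5.623×10^-7 = 3.24

Ω = 3.24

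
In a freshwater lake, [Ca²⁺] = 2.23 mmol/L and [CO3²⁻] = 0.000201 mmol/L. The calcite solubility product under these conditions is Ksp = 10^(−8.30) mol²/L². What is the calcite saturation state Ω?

Ω = 0.0894

Ksp = 10^(−8.30) = 5.012×10^-9
Ω = [Ca²⁺][CO3²⁻]/Ksp = (2.23×10^-3)(0.000201×10^-3) / 5.012×10^-9 = 0.0894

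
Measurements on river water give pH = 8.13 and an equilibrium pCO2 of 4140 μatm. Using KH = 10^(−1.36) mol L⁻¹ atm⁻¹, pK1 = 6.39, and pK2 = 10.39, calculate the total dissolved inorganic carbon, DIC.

DIC = 10.2 mmol/L

[CO2*] = KH · pCO2 = 10^(−1.36) × 4140×10^-6 = 1.807×10^-4 mol/L
α₀ = 1/(1 + K1/[H⁺] + K1K2/[H⁺]²) = 1/(1 + 10^+1.74 + 10^-0.52) = 0.01778
DIC = [CO2*]/α₀ = 1.807×10^-4 / 0.01778 = 10.2 mmol/L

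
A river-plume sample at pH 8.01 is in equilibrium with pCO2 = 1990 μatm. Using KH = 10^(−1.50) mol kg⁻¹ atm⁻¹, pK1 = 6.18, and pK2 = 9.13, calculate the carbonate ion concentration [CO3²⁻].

[CO3²⁻] = 0.323 mmol/kg

[CO2*] = KH · pCO2 = 10^(−1.50) × 1990×10^-6 = 6.293×10^-5 mol/kg
α₀ = 1/(1 + K1/[H⁺] + K1K2/[H⁺]²) = 1/(1 + 10^+1.83 + 10^+0.71) = 0.01356
DIC = [CO2*]/α₀ = 6.293×10^-5 / 0.01356 = 4.640 mmol/kg
[CO3²⁻] = α₂·DIC; α₂ = 0.06955, so [CO3²⁻] = 0.06955 × 4.640 = 0.323 mmol/kg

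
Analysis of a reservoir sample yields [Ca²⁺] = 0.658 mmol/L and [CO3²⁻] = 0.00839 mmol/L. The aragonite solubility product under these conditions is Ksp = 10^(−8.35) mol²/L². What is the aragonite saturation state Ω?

Ksp = 10^(−8.35) = 4.467×10^-9
Ω = [Ca²⁺][CO3²⁻]/Ksp = (0.658×10^-3)(0.00839×10^-3) / 4.467×10^-9 = 1.24

Ω = 1.24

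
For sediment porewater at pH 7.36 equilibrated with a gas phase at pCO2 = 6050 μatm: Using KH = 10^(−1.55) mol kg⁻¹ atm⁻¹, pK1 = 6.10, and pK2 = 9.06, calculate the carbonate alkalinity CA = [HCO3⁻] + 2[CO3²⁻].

[CO2*] = KH · pCO2 = 10^(−1.55) × 6050×10^-6 = 1.705×10^-4 mol/kg
α₀ = 1/(1 + K1/[H⁺] + K1K2/[H⁺]²) = 1/(1 + 10^+1.26 + 10^-0.44) = 0.05112
DIC = [CO2*]/α₀ = 1.705×10^-4 / 0.05112 = 3.335 mmol/kg
CA = (α₁ + 2α₂)·DIC = (0.9303 + 2×0.01856) × 3.335 = 3.23 mmol/kg

CA = 3.23 mmol/kg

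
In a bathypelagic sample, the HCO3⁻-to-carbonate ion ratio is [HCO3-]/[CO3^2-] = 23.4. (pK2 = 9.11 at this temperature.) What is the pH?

From K2 = [H⁺][CO3^2-]/[HCO3-]:  pH = pK2 − log₁₀([HCO3-]/[CO3^2-])
log₁₀(23.4) = +1.369
pH = 9.11 − (+1.369) = 7.74

pH = 7.74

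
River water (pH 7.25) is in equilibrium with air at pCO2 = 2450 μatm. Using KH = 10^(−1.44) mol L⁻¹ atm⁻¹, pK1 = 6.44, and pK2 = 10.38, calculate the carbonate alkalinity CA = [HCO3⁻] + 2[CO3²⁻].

[CO2*] = KH · pCO2 = 10^(−1.44) × 2450×10^-6 = 8.895×10^-5 mol/L
α₀ = 1/(1 + K1/[H⁺] + K1K2/[H⁺]²) = 1/(1 + 10^+0.81 + 10^-2.32) = 0.1340
DIC = [CO2*]/α₀ = 8.895×10^-5 / 0.1340 = 0.6637 mmol/L
CA = (α₁ + 2α₂)·DIC = (0.8653 + 2×0.0006415) × 0.6637 = 0.575 mmol/L

CA = 0.575 mmol/L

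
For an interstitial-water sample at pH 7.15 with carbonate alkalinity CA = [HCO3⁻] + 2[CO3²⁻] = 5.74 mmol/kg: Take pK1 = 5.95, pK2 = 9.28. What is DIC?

CA = [HCO3⁻] + 2[CO3²⁻] = (α₁ + 2α₂)·DIC
At pH 7.15: [H⁺]/K1 = 10^-1.20 = 0.063096, K2/[H⁺] = 10^-2.13 = 0.0074131
α₁ = 1/(1 + 0.063096 + 0.0074131) = 1/1.0705 = 0.9341; α₂ = α₁·K2/[H⁺] = 0.006925
α₁ + 2α₂ = 0.9480
DIC = CA / (α₁ + 2α₂) = 5.74 / 0.9480 = 6.05 mmol/kg

DIC = 6.05 mmol/kg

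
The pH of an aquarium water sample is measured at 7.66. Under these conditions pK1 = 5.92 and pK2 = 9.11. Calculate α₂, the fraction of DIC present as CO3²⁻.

α₂ = 0.0337

α₂ = 1 / (1 + [H⁺]/K2 + [H⁺]²/(K1K2)) = 1 / (1 + 10^+1.45 + 10^-0.29)
   = 1 / (1 + 28.184 + 0.51286) = 1/29.697 = 0.03367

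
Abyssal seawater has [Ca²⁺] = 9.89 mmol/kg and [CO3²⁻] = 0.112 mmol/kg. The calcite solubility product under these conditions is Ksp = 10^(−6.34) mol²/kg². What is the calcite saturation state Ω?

Ω = 2.42

Ksp = 10^(−6.34) = 4.571×10^-7
Ω = [Ca²⁺][CO3²⁻]/Ksp = (9.89×10^-3)(0.112×10^-3) / 4.571×10^-7 = 2.42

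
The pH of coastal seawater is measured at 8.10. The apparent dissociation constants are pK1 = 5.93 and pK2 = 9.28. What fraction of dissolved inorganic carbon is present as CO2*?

α₀ = 0.00630

α₀ = 1 / (1 + K1/[H⁺] + K1K2/[H⁺]²) = 1 / (1 + 10^+2.17 + 10^+0.99)
   = 1 / (1 + 147.91 + 9.7724) = 1/158.68 = 0.006302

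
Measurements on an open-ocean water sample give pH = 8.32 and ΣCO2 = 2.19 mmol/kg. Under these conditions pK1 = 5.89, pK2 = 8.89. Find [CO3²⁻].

[CO3²⁻] = 0.463 mmol/kg

α₂ = 1 / (1 + [H⁺]/K2 + [H⁺]²/(K1K2)) = 1 / (1 + 10^+0.57 + 10^-1.86)
   = 1 / (1 + 3.7154 + 0.013804) = 1/4.7292 = 0.2115
[CO3²⁻] = α₂ × DIC = 0.2115 × 2.19 = 0.463 mmol/kg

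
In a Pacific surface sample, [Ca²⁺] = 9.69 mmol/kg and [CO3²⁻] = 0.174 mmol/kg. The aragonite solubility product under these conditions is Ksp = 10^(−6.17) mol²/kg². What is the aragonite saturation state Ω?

Ksp = 10^(−6.17) = 6.761×10^-7
Ω = [Ca²⁺][CO3²⁻]/Ksp = (9.69×10^-3)(0.174×10^-3) / 6.761×10^-7 = 2.49

Ω = 2.49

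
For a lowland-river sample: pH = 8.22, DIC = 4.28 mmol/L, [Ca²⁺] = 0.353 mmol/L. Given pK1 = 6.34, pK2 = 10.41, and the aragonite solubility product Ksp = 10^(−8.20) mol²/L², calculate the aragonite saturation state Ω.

α₂ = 1 / (1 + [H⁺]/K2 + [H⁺]²/(K1K2)) = 1 / (1 + 10^+2.19 + 10^+0.31)
   = 1 / (1 + 154.88 + 2.0417) = 1/157.92 = 0.006332
[CO3²⁻] = α₂ × DIC = 0.006332 × 4.28 = 0.02710 mmol/L
Ksp = 10^(−8.20) = 6.310×10^-9
Ω = [Ca²⁺][CO3²⁻]/Ksp = (0.353×10^-3)(2.710×10^-5) / 6.310×10^-9 = 1.52

Ω = 1.52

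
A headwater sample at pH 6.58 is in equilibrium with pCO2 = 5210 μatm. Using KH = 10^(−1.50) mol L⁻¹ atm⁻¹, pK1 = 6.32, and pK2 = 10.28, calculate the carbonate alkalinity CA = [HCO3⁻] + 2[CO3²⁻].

CA = 0.300 mmol/L

[CO2*] = KH · pCO2 = 10^(−1.50) × 5210×10^-6 = 1.648×10^-4 mol/L
α₀ = 1/(1 + K1/[H⁺] + K1K2/[H⁺]²) = 1/(1 + 10^+0.26 + 10^-3.44) = 0.3546
DIC = [CO2*]/α₀ = 1.648×10^-4 / 0.3546 = 0.4646 mmol/L
CA = (α₁ + 2α₂)·DIC = (0.6453 + 2×0.0001287) × 0.4646 = 0.300 mmol/L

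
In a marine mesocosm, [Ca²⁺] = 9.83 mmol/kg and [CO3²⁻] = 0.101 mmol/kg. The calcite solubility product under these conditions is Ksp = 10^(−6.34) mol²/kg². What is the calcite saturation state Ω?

Ksp = 10^(−6.34) = 4.571×10^-7
Ω = [Ca²⁺][CO3²⁻]/Ksp = (9.83×10^-3)(0.101×10^-3) / 4.571×10^-7 = 2.17

Ω = 2.17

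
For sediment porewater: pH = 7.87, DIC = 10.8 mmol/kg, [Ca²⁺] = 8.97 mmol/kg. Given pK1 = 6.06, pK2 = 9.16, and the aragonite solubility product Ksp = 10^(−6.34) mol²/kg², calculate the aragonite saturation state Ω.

α₂ = 1 / (1 + [H⁺]/K2 + [H⁺]²/(K1K2)) = 1 / (1 + 10^+1.29 + 10^-0.52)
   = 1 / (1 + 19.498 + 0.30200) = 1/20.800 = 0.04808
[CO3²⁻] = α₂ × DIC = 0.04808 × 10.8 = 0.5192 mmol/kg
Ksp = 10^(−6.34) = 4.571×10^-7
Ω = [Ca²⁺][CO3²⁻]/Ksp = (8.97×10^-3)(5.192×10^-4) / 4.571×10^-7 = 10.2

Ω = 10.2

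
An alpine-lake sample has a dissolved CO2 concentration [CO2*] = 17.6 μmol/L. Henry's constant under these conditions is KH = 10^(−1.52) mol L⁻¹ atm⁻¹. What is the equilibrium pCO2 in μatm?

KH = 10^(−1.52) = 3.020×10^-2 mol L⁻¹ atm⁻¹
pCO2 = [CO2*]/KH = 17.6×10^-6 / 3.020×10^-2 = 5.83×10^-4 atm = 583 μatm

pCO2 = 583 μatm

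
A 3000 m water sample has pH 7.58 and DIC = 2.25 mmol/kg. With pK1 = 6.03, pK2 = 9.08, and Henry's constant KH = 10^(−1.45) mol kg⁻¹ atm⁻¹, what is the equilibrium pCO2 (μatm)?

pCO2 = 1690 μatm

α₀ = 1 / (1 + K1/[H⁺] + K1K2/[H⁺]²) = 1 / (1 + 10^+1.55 + 10^+0.05)
   = 1 / (1 + 35.481 + 1.1220) = 1/37.603 = 0.02659
[CO2*] = α₀ × DIC = 0.02659 × 2.25 = 0.05984 mmol/kg
pCO2 = [CO2*]/KH = 5.984×10^-5 / 3.548×10^-2 = 1690 μatm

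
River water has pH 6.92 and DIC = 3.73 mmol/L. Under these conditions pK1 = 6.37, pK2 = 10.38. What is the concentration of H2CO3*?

α₀ = 1 / (1 + K1/[H⁺] + K1K2/[H⁺]²) = 1 / (1 + 10^+0.55 + 10^-2.91)
   = 1 / (1 + 3.5481 + 0.0012303) = 1/4.5494 = 0.2198
[CO2*] = α₀ × DIC = 0.2198 × 3.73 = 0.820 mmol/L

[CO2*] = 0.820 mmol/L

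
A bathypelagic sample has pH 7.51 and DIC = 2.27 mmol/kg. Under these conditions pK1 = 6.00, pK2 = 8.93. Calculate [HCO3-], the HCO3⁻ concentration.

α₁ = 1 / (1 + [H⁺]/K1 + K2/[H⁺]) = 1 / (1 + 10^-1.51 + 10^-1.42)
   = 1 / (1 + 0.030903 + 0.038019) = 1/1.0689 = 0.9355
[HCO3⁻] = α₁ × DIC = 0.9355 × 2.27 = 2.12 mmol/kg

[HCO3⁻] = 2.12 mmol/kg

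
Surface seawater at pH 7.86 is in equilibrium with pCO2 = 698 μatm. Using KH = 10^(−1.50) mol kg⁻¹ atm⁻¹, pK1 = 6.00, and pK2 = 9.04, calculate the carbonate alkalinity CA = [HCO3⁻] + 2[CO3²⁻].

CA = 1.81 mmol/kg

[CO2*] = KH · pCO2 = 10^(−1.50) × 698×10^-6 = 2.207×10^-5 mol/kg
α₀ = 1/(1 + K1/[H⁺] + K1K2/[H⁺]²) = 1/(1 + 10^+1.86 + 10^+0.68) = 0.01278
DIC = [CO2*]/α₀ = 2.207×10^-5 / 0.01278 = 1.727 mmol/kg
CA = (α₁ + 2α₂)·DIC = (0.9260 + 2×0.06118) × 1.727 = 1.81 mmol/kg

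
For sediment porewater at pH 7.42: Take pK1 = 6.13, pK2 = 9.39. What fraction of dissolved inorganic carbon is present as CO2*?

α₀ = 0.0483

α₀ = 1 / (1 + K1/[H⁺] + K1K2/[H⁺]²) = 1 / (1 + 10^+1.29 + 10^-0.68)
   = 1 / (1 + 19.498 + 0.20893) = 1/20.707 = 0.04829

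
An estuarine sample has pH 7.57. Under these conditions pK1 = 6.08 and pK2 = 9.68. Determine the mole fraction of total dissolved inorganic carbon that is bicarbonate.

α₁ = 1 / (1 + [H⁺]/K1 + K2/[H⁺]) = 1 / (1 + 10^-1.49 + 10^-2.11)
   = 1 / (1 + 0.032359 + 0.0077625) = 1/1.0401 = 0.9614

α₁ = 0.961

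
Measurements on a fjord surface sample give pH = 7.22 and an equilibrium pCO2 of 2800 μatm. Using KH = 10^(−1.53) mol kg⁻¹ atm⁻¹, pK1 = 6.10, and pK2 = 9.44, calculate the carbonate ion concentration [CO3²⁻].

[CO3²⁻] = 6.56 μmol/kg

[CO2*] = KH · pCO2 = 10^(−1.53) × 2800×10^-6 = 8.263×10^-5 mol/kg
α₀ = 1/(1 + K1/[H⁺] + K1K2/[H⁺]²) = 1/(1 + 10^+1.12 + 10^-1.10) = 0.07012
DIC = [CO2*]/α₀ = 8.263×10^-5 / 0.07012 = 1.179 mmol/kg
[CO3²⁻] = α₂·DIC; α₂ = 0.005570, so [CO3²⁻] = 0.005570 × 1.179 = 0.00656 mmol/kg = 6.56 μmol/kg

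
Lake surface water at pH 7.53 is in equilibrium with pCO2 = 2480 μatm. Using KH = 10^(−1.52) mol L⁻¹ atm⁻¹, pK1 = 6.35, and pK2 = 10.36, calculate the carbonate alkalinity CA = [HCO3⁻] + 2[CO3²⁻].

[CO2*] = KH · pCO2 = 10^(−1.52) × 2480×10^-6 = 7.489×10^-5 mol/L
α₀ = 1/(1 + K1/[H⁺] + K1K2/[H⁺]²) = 1/(1 + 10^+1.18 + 10^-1.65) = 0.06189
DIC = [CO2*]/α₀ = 7.489×10^-5 / 0.06189 = 1.210 mmol/L
CA = (α₁ + 2α₂)·DIC = (0.9367 + 2×0.001386) × 1.210 = 1.14 mmol/L

CA = 1.14 mmol/L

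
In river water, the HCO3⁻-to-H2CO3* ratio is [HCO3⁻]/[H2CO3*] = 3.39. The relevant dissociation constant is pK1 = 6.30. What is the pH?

pH = 6.83

From K1 = [H⁺][HCO3⁻]/[H2CO3*]:  pH = pK1 + log₁₀([HCO3⁻]/[H2CO3*])
log₁₀(3.39) = +0.530
pH = 6.30 + (+0.530) = 6.83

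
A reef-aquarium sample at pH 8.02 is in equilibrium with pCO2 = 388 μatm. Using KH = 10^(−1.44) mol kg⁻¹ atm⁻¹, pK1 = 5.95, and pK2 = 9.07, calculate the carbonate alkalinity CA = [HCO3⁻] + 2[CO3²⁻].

CA = 1.95 mmol/kg

[CO2*] = KH · pCO2 = 10^(−1.44) × 388×10^-6 = 1.409×10^-5 mol/kg
α₀ = 1/(1 + K1/[H⁺] + K1K2/[H⁺]²) = 1/(1 + 10^+2.07 + 10^+1.02) = 0.007754
DIC = [CO2*]/α₀ = 1.409×10^-5 / 0.007754 = 1.817 mmol/kg
CA = (α₁ + 2α₂)·DIC = (0.9110 + 2×0.08120) × 1.817 = 1.95 mmol/kg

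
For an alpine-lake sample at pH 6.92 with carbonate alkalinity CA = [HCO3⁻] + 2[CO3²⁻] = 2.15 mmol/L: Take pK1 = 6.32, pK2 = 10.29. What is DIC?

DIC = 2.69 mmol/L

CA = [HCO3⁻] + 2[CO3²⁻] = (α₁ + 2α₂)·DIC
At pH 6.92: [H⁺]/K1 = 10^-0.60 = 0.25119, K2/[H⁺] = 10^-3.37 = 0.00042658
α₁ = 1/(1 + 0.25119 + 0.00042658) = 1/1.2516 = 0.7990; α₂ = α₁·K2/[H⁺] = 0.0003408
α₁ + 2α₂ = 0.7996
DIC = CA / (α₁ + 2α₂) = 2.15 / 0.7996 = 2.69 mmol/L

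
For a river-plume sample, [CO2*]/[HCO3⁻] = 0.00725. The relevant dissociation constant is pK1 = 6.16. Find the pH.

From K1 = [H⁺][HCO3⁻]/[CO2*]:  pH = pK1 − log₁₀([CO2*]/[HCO3⁻])
log₁₀(0.00725) = -2.140
pH = 6.16 − (-2.140) = 8.30

pH = 8.30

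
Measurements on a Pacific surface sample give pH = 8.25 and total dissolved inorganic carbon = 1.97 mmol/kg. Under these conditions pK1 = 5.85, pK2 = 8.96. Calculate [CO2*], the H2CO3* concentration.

[CO2*] = 6.54 μmol/kg

α₀ = 1 / (1 + K1/[H⁺] + K1K2/[H⁺]²) = 1 / (1 + 10^+2.40 + 10^+1.69)
   = 1 / (1 + 251.19 + 48.978) = 1/301.17 = 0.003320
[CO2*] = α₀ × DIC = 0.003320 × 1.97 = 0.00654 mmol/kg = 6.54 μmol/kg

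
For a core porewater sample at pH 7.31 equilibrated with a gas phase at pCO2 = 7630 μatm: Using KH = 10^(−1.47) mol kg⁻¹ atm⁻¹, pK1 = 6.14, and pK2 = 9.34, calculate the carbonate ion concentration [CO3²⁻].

[CO2*] = KH · pCO2 = 10^(−1.47) × 7630×10^-6 = 2.585×10^-4 mol/kg
α₀ = 1/(1 + K1/[H⁺] + K1K2/[H⁺]²) = 1/(1 + 10^+1.17 + 10^-0.86) = 0.06278
DIC = [CO2*]/α₀ = 2.585×10^-4 / 0.06278 = 4.118 mmol/kg
[CO3²⁻] = α₂·DIC; α₂ = 0.008666, so [CO3²⁻] = 0.008666 × 4.118 = 0.0357 mmol/kg

[CO3²⁻] = 0.0357 mmol/kg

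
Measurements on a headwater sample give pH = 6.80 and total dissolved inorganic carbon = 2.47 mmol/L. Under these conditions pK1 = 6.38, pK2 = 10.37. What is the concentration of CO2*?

[CO2*] = 0.680 mmol/L

α₀ = 1 / (1 + K1/[H⁺] + K1K2/[H⁺]²) = 1 / (1 + 10^+0.42 + 10^-3.15)
   = 1 / (1 + 2.6303 + 0.00070795) = 1/3.6310 = 0.2754
[CO2*] = α₀ × DIC = 0.2754 × 2.47 = 0.680 mmol/L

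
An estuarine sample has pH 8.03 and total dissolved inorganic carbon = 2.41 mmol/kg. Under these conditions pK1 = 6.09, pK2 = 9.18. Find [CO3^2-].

[CO3²⁻] = 0.158 mmol/kg

α₂ = 1 / (1 + [H⁺]/K2 + [H⁺]²/(K1K2)) = 1 / (1 + 10^+1.15 + 10^-0.79)
   = 1 / (1 + 14.125 + 0.16218) = 1/15.288 = 0.06541
[CO3²⁻] = α₂ × DIC = 0.06541 × 2.41 = 0.158 mmol/kg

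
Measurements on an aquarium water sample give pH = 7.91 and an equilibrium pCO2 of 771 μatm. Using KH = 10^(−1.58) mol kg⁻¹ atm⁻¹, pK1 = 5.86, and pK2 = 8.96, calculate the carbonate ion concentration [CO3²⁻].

[CO3²⁻] = 0.203 mmol/kg

[CO2*] = KH · pCO2 = 10^(−1.58) × 771×10^-6 = 2.028×10^-5 mol/kg
α₀ = 1/(1 + K1/[H⁺] + K1K2/[H⁺]²) = 1/(1 + 10^+2.05 + 10^+1.00) = 0.008117
DIC = [CO2*]/α₀ = 2.028×10^-5 / 0.008117 = 2.498 mmol/kg
[CO3²⁻] = α₂·DIC; α₂ = 0.08117, so [CO3²⁻] = 0.08117 × 2.498 = 0.203 mmol/kg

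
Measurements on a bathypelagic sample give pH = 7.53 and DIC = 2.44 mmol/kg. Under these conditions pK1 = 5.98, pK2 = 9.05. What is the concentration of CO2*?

α₀ = 1 / (1 + K1/[H⁺] + K1K2/[H⁺]²) = 1 / (1 + 10^+1.55 + 10^+0.03)
   = 1 / (1 + 35.481 + 1.0715) = 1/37.553 = 0.02663
[CO2*] = α₀ × DIC = 0.02663 × 2.44 = 0.0650 mmol/kg

[CO2*] = 0.0650 mmol/kg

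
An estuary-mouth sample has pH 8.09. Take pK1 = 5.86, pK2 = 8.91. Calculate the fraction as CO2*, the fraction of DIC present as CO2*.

α₀ = 0.00509

α₀ = 1 / (1 + K1/[H⁺] + K1K2/[H⁺]²) = 1 / (1 + 10^+2.23 + 10^+1.41)
   = 1 / (1 + 169.82 + 25.704) = 1/196.53 = 0.005088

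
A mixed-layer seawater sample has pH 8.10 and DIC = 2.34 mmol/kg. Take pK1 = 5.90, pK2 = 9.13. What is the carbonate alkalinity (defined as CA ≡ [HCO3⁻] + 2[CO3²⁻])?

CA = 2.53 mmol/kg

CA = [HCO3⁻] + 2[CO3²⁻] = (α₁ + 2α₂)·DIC
At pH 8.10: [H⁺]/K1 = 10^-2.20 = 0.0063096, K2/[H⁺] = 10^-1.03 = 0.093325
α₁ = 1/(1 + 0.0063096 + 0.093325) = 1/1.0996 = 0.9094; α₂ = α₁·K2/[H⁺] = 0.08487
α₁ + 2α₂ = 1.0791
CA = 1.0791 × 2.34 = 2.53 mmol/kg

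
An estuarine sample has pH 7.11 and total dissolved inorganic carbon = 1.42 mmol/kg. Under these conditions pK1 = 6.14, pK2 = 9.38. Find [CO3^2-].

[CO3²⁻] = 6.85 μmol/kg

α₂ = 1 / (1 + [H⁺]/K2 + [H⁺]²/(K1K2)) = 1 / (1 + 10^+2.27 + 10^+1.30)
   = 1 / (1 + 186.21 + 19.953) = 1/207.16 = 0.004827
[CO3²⁻] = α₂ × DIC = 0.004827 × 1.42 = 0.00685 mmol/kg = 6.85 μmol/kg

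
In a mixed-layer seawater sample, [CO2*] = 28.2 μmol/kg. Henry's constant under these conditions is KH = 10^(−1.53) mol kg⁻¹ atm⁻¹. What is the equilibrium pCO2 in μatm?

KH = 10^(−1.53) = 2.951×10^-2 mol kg⁻¹ atm⁻¹
pCO2 = [CO2*]/KH = 28.2×10^-6 / 2.951×10^-2 = 9.56×10^-4 atm = 956 μatm

pCO2 = 956 μatm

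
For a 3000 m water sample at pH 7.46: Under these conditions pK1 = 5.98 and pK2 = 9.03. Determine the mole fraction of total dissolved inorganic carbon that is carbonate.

α₂ = 1 / (1 + [H⁺]/K2 + [H⁺]²/(K1K2)) = 1 / (1 + 10^+1.57 + 10^+0.09)
   = 1 / (1 + 37.154 + 1.2303) = 1/39.384 = 0.02539

α₂ = 0.0254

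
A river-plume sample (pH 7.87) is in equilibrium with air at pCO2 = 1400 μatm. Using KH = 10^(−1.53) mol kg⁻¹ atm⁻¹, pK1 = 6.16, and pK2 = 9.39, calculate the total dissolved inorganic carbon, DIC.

[CO2*] = KH · pCO2 = 10^(−1.53) × 1400×10^-6 = 4.132×10^-5 mol/kg
α₀ = 1/(1 + K1/[H⁺] + K1K2/[H⁺]²) = 1/(1 + 10^+1.71 + 10^+0.19) = 0.01858
DIC = [CO2*]/α₀ = 4.132×10^-5 / 0.01858 = 2.22 mmol/kg

DIC = 2.22 mmol/kg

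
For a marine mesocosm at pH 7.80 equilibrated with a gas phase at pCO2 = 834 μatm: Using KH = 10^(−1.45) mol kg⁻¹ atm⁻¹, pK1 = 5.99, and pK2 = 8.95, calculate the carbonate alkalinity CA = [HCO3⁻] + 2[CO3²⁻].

[CO2*] = KH · pCO2 = 10^(−1.45) × 834×10^-6 = 2.959×10^-5 mol/kg
α₀ = 1/(1 + K1/[H⁺] + K1K2/[H⁺]²) = 1/(1 + 10^+1.81 + 10^+0.66) = 0.01426
DIC = [CO2*]/α₀ = 2.959×10^-5 / 0.01426 = 2.075 mmol/kg
CA = (α₁ + 2α₂)·DIC = (0.9206 + 2×0.06517) × 2.075 = 2.18 mmol/kg

CA = 2.18 mmol/kg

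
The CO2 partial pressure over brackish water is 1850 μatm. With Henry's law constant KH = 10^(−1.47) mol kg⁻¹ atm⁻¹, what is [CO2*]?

[CO2*] = 62.7 μmol/kg

KH = 10^(−1.47) = 3.388×10^-2 mol kg⁻¹ atm⁻¹
[CO2*] = KH · pCO2 = 3.388×10^-2 × 1850×10^-6 atm = 6.27×10^-5 mol/kg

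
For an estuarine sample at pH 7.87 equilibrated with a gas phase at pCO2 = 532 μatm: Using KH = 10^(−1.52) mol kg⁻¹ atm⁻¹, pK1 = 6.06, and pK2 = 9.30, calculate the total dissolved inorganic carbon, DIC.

DIC = 1.09 mmol/kg

[CO2*] = KH · pCO2 = 10^(−1.52) × 532×10^-6 = 1.607×10^-5 mol/kg
α₀ = 1/(1 + K1/[H⁺] + K1K2/[H⁺]²) = 1/(1 + 10^+1.81 + 10^+0.38) = 0.01471
DIC = [CO2*]/α₀ = 1.607×10^-5 / 0.01471 = 1.09 mmol/kg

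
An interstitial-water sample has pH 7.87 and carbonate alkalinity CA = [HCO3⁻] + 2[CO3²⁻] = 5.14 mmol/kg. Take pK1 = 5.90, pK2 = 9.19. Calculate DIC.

CA = [HCO3⁻] + 2[CO3²⁻] = (α₁ + 2α₂)·DIC
At pH 7.87: [H⁺]/K1 = 10^-1.97 = 0.010715, K2/[H⁺] = 10^-1.32 = 0.047863
α₁ = 1/(1 + 0.010715 + 0.047863) = 1/1.0586 = 0.9447; α₂ = α₁·K2/[H⁺] = 0.04521
α₁ + 2α₂ = 1.0351
DIC = CA / (α₁ + 2α₂) = 5.14 / 1.0351 = 4.97 mmol/kg

DIC = 4.97 mmol/kg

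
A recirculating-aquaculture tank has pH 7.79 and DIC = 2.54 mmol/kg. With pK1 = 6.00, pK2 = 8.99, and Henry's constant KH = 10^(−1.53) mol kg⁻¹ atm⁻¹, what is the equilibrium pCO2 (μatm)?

pCO2 = 1290 μatm

α₀ = 1 / (1 + K1/[H⁺] + K1K2/[H⁺]²) = 1 / (1 + 10^+1.79 + 10^+0.59)
   = 1 / (1 + 61.660 + 3.8905) = 1/66.550 = 0.01503
[CO2*] = α₀ × DIC = 0.01503 × 2.54 = 0.03817 mmol/kg
pCO2 = [CO2*]/KH = 3.817×10^-5 / 2.951×10^-2 = 1290 μatm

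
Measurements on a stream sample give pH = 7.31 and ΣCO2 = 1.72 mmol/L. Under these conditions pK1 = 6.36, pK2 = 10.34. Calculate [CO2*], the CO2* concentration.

α₀ = 1 / (1 + K1/[H⁺] + K1K2/[H⁺]²) = 1 / (1 + 10^+0.95 + 10^-2.08)
   = 1 / (1 + 8.9125 + 0.0083176) = 1/9.9208 = 0.1008
[CO2*] = α₀ × DIC = 0.1008 × 1.72 = 0.173 mmol/L

[CO2*] = 0.173 mmol/L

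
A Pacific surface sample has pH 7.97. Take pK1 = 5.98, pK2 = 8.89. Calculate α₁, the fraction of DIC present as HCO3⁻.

α₁ = 1 / (1 + [H⁺]/K1 + K2/[H⁺]) = 1 / (1 + 10^-1.99 + 10^-0.92)
   = 1 / (1 + 0.010233 + 0.12023) = 1/1.1305 = 0.8846

α₁ = 0.885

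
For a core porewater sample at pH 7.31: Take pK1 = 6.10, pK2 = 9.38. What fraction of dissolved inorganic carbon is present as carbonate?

α₂ = 0.00795

α₂ = 1 / (1 + [H⁺]/K2 + [H⁺]²/(K1K2)) = 1 / (1 + 10^+2.07 + 10^+0.86)
   = 1 / (1 + 117.49 + 7.2444) = 1/125.73 = 0.007953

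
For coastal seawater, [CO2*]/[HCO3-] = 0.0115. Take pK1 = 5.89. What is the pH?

pH = 7.83

From K1 = [H⁺][HCO3-]/[CO2*]:  pH = pK1 − log₁₀([CO2*]/[HCO3-])
log₁₀(0.0115) = -1.939
pH = 5.89 − (-1.939) = 7.83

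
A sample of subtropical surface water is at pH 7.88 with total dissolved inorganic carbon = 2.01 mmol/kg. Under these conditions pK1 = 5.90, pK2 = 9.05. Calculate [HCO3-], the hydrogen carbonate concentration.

α₁ = 1 / (1 + [H⁺]/K1 + K2/[H⁺]) = 1 / (1 + 10^-1.98 + 10^-1.17)
   = 1 / (1 + 0.010471 + 0.067608) = 1/1.0781 = 0.9276
[HCO3⁻] = α₁ × DIC = 0.9276 × 2.01 = 1.86 mmol/kg

[HCO3⁻] = 1.86 mmol/kg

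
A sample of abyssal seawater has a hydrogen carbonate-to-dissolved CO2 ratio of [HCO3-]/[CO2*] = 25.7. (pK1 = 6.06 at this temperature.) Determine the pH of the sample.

From K1 = [H⁺][HCO3-]/[CO2*]:  pH = pK1 + log₁₀([HCO3-]/[CO2*])
log₁₀(25.7) = +1.410
pH = 6.06 + (+1.410) = 7.47

pH = 7.47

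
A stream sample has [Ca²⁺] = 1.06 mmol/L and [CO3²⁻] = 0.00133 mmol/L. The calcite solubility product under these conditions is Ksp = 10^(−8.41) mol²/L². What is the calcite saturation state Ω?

Ksp = 10^(−8.41) = 3.890×10^-9
Ω = [Ca²⁺][CO3²⁻]/Ksp = (1.06×10^-3)(0.00133×10^-3) / 3.890×10^-9 = 0.362

Ω = 0.362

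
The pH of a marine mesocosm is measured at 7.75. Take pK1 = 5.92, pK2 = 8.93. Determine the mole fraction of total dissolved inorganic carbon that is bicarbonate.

α₁ = 0.925

α₁ = 1 / (1 + [H⁺]/K1 + K2/[H⁺]) = 1 / (1 + 10^-1.83 + 10^-1.18)
   = 1 / (1 + 0.014791 + 0.066069) = 1/1.0809 = 0.9252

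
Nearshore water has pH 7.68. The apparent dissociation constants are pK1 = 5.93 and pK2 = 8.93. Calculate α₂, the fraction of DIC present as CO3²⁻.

α₂ = 1 / (1 + [H⁺]/K2 + [H⁺]²/(K1K2)) = 1 / (1 + 10^+1.25 + 10^-0.50)
   = 1 / (1 + 17.783 + 0.31623) = 1/19.099 = 0.05236

α₂ = 0.0524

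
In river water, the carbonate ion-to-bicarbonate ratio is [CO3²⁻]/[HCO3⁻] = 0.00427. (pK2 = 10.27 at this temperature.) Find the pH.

From K2 = [H⁺][CO3²⁻]/[HCO3⁻]:  pH = pK2 + log₁₀([CO3²⁻]/[HCO3⁻])
log₁₀(0.00427) = -2.370
pH = 10.27 + (-2.370) = 7.90

pH = 7.90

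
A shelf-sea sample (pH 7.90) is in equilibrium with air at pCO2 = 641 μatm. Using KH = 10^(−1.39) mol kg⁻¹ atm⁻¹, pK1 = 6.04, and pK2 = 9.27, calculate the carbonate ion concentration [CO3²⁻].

[CO2*] = KH · pCO2 = 10^(−1.39) × 641×10^-6 = 2.611×10^-5 mol/kg
α₀ = 1/(1 + K1/[H⁺] + K1K2/[H⁺]²) = 1/(1 + 10^+1.86 + 10^+0.49) = 0.01307
DIC = [CO2*]/α₀ = 2.611×10^-5 / 0.01307 = 1.999 mmol/kg
[CO3²⁻] = α₂·DIC; α₂ = 0.04038, so [CO3²⁻] = 0.04038 × 1.999 = 0.0807 mmol/kg

[CO3²⁻] = 0.0807 mmol/kg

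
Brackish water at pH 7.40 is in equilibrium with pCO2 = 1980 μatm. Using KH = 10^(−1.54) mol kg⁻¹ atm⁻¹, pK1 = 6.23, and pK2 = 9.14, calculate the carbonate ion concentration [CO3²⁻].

[CO3²⁻] = 15.4 μmol/kg

[CO2*] = KH · pCO2 = 10^(−1.54) × 1980×10^-6 = 5.710×10^-5 mol/kg
α₀ = 1/(1 + K1/[H⁺] + K1K2/[H⁺]²) = 1/(1 + 10^+1.17 + 10^-0.57) = 0.06227
DIC = [CO2*]/α₀ = 5.710×10^-5 / 0.06227 = 0.9171 mmol/kg
[CO3²⁻] = α₂·DIC; α₂ = 0.01676, so [CO3²⁻] = 0.01676 × 0.9171 = 0.0154 mmol/kg = 15.4 μmol/kg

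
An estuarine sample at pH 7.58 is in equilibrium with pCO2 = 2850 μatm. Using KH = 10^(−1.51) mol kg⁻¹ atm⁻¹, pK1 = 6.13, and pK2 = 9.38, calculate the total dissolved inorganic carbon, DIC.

[CO2*] = KH · pCO2 = 10^(−1.51) × 2850×10^-6 = 8.807×10^-5 mol/kg
α₀ = 1/(1 + K1/[H⁺] + K1K2/[H⁺]²) = 1/(1 + 10^+1.45 + 10^-0.35) = 0.03375
DIC = [CO2*]/α₀ = 8.807×10^-5 / 0.03375 = 2.61 mmol/kg

DIC = 2.61 mmol/kg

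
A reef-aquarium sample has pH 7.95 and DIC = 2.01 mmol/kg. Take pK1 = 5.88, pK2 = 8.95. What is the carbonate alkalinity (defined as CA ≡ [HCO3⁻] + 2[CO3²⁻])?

CA = [HCO3⁻] + 2[CO3²⁻] = (α₁ + 2α₂)·DIC
At pH 7.95: [H⁺]/K1 = 10^-2.07 = 0.0085114, K2/[H⁺] = 10^-1.00 = 0.10000
α₁ = 1/(1 + 0.0085114 + 0.10000) = 1/1.1085 = 0.9021; α₂ = α₁·K2/[H⁺] = 0.09021
α₁ + 2α₂ = 1.0825
CA = 1.0825 × 2.01 = 2.18 mmol/kg

CA = 2.18 mmol/kg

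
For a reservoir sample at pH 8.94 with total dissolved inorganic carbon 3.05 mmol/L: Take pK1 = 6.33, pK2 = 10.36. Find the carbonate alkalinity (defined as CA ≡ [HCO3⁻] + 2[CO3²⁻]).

CA = 3.15 mmol/L

CA = [HCO3⁻] + 2[CO3²⁻] = (α₁ + 2α₂)·DIC
At pH 8.94: [H⁺]/K1 = 10^-2.61 = 0.0024547, K2/[H⁺] = 10^-1.42 = 0.038019
α₁ = 1/(1 + 0.0024547 + 0.038019) = 1/1.0405 = 0.9611; α₂ = α₁·K2/[H⁺] = 0.03654
α₁ + 2α₂ = 1.0342
CA = 1.0342 × 3.05 = 3.15 mmol/L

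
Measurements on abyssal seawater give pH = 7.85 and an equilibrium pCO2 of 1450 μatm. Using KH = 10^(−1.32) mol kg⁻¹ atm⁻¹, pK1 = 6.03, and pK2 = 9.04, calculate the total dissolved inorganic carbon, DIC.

[CO2*] = KH · pCO2 = 10^(−1.32) × 1450×10^-6 = 6.940×10^-5 mol/kg
α₀ = 1/(1 + K1/[H⁺] + K1K2/[H⁺]²) = 1/(1 + 10^+1.82 + 10^+0.63) = 0.01402
DIC = [CO2*]/α₀ = 6.940×10^-5 / 0.01402 = 4.95 mmol/kg

DIC = 4.95 mmol/kg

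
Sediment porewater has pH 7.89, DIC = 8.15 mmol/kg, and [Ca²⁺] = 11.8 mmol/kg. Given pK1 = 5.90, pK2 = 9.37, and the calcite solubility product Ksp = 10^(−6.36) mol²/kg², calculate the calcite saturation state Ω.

α₂ = 1 / (1 + [H⁺]/K2 + [H⁺]²/(K1K2)) = 1 / (1 + 10^+1.48 + 10^-0.51)
   = 1 / (1 + 30.200 + 0.30903) = 1/31.509 = 0.03174
[CO3²⁻] = α₂ × DIC = 0.03174 × 8.15 = 0.2587 mmol/kg
Ksp = 10^(−6.36) = 4.365×10^-7
Ω = [Ca²⁺][CO3²⁻]/Ksp = (11.8×10^-3)(2.587×10^-4) / 4.365×10^-7 = 6.99

Ω = 6.99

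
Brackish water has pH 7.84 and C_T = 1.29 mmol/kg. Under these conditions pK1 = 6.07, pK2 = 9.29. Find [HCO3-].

α₁ = 1 / (1 + [H⁺]/K1 + K2/[H⁺]) = 1 / (1 + 10^-1.77 + 10^-1.45)
   = 1 / (1 + 0.016982 + 0.035481) = 1/1.0525 = 0.9502
[HCO3⁻] = α₁ × DIC = 0.9502 × 1.29 = 1.23 mmol/kg

[HCO3⁻] = 1.23 mmol/kg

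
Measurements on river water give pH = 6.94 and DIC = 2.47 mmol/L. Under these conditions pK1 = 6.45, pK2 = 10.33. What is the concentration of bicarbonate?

[HCO3⁻] = 1.87 mmol/L

α₁ = 1 / (1 + [H⁺]/K1 + K2/[H⁺]) = 1 / (1 + 10^-0.49 + 10^-3.39)
   = 1 / (1 + 0.32359 + 0.00040738) = 1/1.3240 = 0.7553
[HCO3⁻] = α₁ × DIC = 0.7553 × 2.47 = 1.87 mmol/L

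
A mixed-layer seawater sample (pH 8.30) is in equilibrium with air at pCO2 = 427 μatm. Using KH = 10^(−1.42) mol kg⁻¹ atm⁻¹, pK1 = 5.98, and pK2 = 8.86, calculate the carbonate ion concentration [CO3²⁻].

[CO3²⁻] = 0.934 mmol/kg

[CO2*] = KH · pCO2 = 10^(−1.42) × 427×10^-6 = 1.623×10^-5 mol/kg
α₀ = 1/(1 + K1/[H⁺] + K1K2/[H⁺]²) = 1/(1 + 10^+2.32 + 10^+1.76) = 0.003739
DIC = [CO2*]/α₀ = 1.623×10^-5 / 0.003739 = 4.342 mmol/kg
[CO3²⁻] = α₂·DIC; α₂ = 0.2151, so [CO3²⁻] = 0.2151 × 4.342 = 0.934 mmol/kg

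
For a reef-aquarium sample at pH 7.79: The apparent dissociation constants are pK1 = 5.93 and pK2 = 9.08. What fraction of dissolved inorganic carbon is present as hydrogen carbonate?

α₁ = 0.939

α₁ = 1 / (1 + [H⁺]/K1 + K2/[H⁺]) = 1 / (1 + 10^-1.86 + 10^-1.29)
   = 1 / (1 + 0.013804 + 0.051286) = 1/1.0651 = 0.9389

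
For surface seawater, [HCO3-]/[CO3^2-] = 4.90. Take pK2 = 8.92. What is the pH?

pH = 8.23

From K2 = [H⁺][CO3^2-]/[HCO3-]:  pH = pK2 − log₁₀([HCO3-]/[CO3^2-])
log₁₀(4.90) = +0.690
pH = 8.92 − (+0.690) = 8.23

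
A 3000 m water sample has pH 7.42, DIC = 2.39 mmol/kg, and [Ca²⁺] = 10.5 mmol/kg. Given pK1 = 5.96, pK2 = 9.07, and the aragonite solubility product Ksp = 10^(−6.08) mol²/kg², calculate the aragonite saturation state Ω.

Ω = 0.639

α₂ = 1 / (1 + [H⁺]/K2 + [H⁺]²/(K1K2)) = 1 / (1 + 10^+1.65 + 10^+0.19)
   = 1 / (1 + 44.668 + 1.5488) = 1/47.217 = 0.02118
[CO3²⁻] = α₂ × DIC = 0.02118 × 2.39 = 0.05062 mmol/kg
Ksp = 10^(−6.08) = 8.318×10^-7
Ω = [Ca²⁺][CO3²⁻]/Ksp = (10.5×10^-3)(5.062×10^-5) / 8.318×10^-7 = 0.639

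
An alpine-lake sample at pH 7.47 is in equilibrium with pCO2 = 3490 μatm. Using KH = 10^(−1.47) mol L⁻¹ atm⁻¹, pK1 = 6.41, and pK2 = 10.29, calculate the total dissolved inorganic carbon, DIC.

DIC = 1.48 mmol/L

[CO2*] = KH · pCO2 = 10^(−1.47) × 3490×10^-6 = 1.183×10^-4 mol/L
α₀ = 1/(1 + K1/[H⁺] + K1K2/[H⁺]²) = 1/(1 + 10^+1.06 + 10^-1.76) = 0.08001
DIC = [CO2*]/α₀ = 1.183×10^-4 / 0.08001 = 1.48 mmol/L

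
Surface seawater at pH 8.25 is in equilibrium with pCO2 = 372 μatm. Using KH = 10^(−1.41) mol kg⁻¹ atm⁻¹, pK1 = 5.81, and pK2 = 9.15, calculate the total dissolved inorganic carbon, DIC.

DIC = 4.50 mmol/kg

[CO2*] = KH · pCO2 = 10^(−1.41) × 372×10^-6 = 1.447×10^-5 mol/kg
α₀ = 1/(1 + K1/[H⁺] + K1K2/[H⁺]²) = 1/(1 + 10^+2.44 + 10^+1.54) = 0.003214
DIC = [CO2*]/α₀ = 1.447×10^-5 / 0.003214 = 4.50 mmol/kg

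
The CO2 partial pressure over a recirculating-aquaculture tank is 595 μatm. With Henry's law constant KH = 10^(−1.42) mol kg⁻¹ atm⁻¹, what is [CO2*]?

[CO2*] = 22.6 μmol/kg

KH = 10^(−1.42) = 3.802×10^-2 mol kg⁻¹ atm⁻¹
[CO2*] = KH · pCO2 = 3.802×10^-2 × 595×10^-6 atm = 2.26×10^-5 mol/kg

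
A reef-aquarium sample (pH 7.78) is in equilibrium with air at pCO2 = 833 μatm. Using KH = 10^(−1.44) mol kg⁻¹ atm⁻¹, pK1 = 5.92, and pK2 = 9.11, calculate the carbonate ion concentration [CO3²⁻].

[CO3²⁻] = 0.102 mmol/kg

[CO2*] = KH · pCO2 = 10^(−1.44) × 833×10^-6 = 3.024×10^-5 mol/kg
α₀ = 1/(1 + K1/[H⁺] + K1K2/[H⁺]²) = 1/(1 + 10^+1.86 + 10^+0.53) = 0.01302
DIC = [CO2*]/α₀ = 3.024×10^-5 / 0.01302 = 2.324 mmol/kg
[CO3²⁻] = α₂·DIC; α₂ = 0.04410, so [CO3²⁻] = 0.04410 × 2.324 = 0.102 mmol/kg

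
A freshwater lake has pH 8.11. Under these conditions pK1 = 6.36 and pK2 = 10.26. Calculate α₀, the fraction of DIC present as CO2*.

α₀ = 1 / (1 + K1/[H⁺] + K1K2/[H⁺]²) = 1 / (1 + 10^+1.75 + 10^-0.40)
   = 1 / (1 + 56.234 + 0.39811) = 1/57.632 = 0.01735

α₀ = 0.0174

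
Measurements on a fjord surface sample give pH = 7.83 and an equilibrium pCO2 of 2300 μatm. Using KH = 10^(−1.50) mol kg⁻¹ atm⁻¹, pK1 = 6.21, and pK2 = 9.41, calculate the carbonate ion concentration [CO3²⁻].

[CO2*] = KH · pCO2 = 10^(−1.50) × 2300×10^-6 = 7.273×10^-5 mol/kg
α₀ = 1/(1 + K1/[H⁺] + K1K2/[H⁺]²) = 1/(1 + 10^+1.62 + 10^+0.04) = 0.02284
DIC = [CO2*]/α₀ = 7.273×10^-5 / 0.02284 = 3.184 mmol/kg
[CO3²⁻] = α₂·DIC; α₂ = 0.02504, so [CO3²⁻] = 0.02504 × 3.184 = 0.0797 mmol/kg

[CO3²⁻] = 0.0797 mmol/kg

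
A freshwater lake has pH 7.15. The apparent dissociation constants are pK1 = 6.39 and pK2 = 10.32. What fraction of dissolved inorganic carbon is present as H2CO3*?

α₀ = 1 / (1 + K1/[H⁺] + K1K2/[H⁺]²) = 1 / (1 + 10^+0.76 + 10^-2.41)
   = 1 / (1 + 5.7544 + 0.0038905) = 1/6.7583 = 0.1480

α₀ = 0.148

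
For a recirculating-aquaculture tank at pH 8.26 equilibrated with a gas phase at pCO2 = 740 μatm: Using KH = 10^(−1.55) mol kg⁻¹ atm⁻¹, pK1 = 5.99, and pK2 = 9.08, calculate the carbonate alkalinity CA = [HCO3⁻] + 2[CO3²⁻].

[CO2*] = KH · pCO2 = 10^(−1.55) × 740×10^-6 = 2.086×10^-5 mol/kg
α₀ = 1/(1 + K1/[H⁺] + K1K2/[H⁺]²) = 1/(1 + 10^+2.27 + 10^+1.45) = 0.004643
DIC = [CO2*]/α₀ = 2.086×10^-5 / 0.004643 = 4.492 mmol/kg
CA = (α₁ + 2α₂)·DIC = (0.8645 + 2×0.1308) × 4.492 = 5.06 mmol/kg

CA = 5.06 mmol/kg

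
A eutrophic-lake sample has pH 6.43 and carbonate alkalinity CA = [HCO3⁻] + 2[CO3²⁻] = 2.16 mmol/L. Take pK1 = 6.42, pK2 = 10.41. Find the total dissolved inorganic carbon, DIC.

DIC = 4.27 mmol/L

CA = [HCO3⁻] + 2[CO3²⁻] = (α₁ + 2α₂)·DIC
At pH 6.43: [H⁺]/K1 = 10^-0.01 = 0.97724, K2/[H⁺] = 10^-3.98 = 0.00010471
α₁ = 1/(1 + 0.97724 + 0.00010471) = 1/1.9773 = 0.5057; α₂ = α₁·K2/[H⁺] = 5.296×10^-5
α₁ + 2α₂ = 0.5058
DIC = CA / (α₁ + 2α₂) = 2.16 / 0.5058 = 4.27 mmol/L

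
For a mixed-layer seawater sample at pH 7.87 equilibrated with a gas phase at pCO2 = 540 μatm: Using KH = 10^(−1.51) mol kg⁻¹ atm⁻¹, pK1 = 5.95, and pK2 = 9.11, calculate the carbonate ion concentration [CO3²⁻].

[CO3²⁻] = 0.0799 mmol/kg

[CO2*] = KH · pCO2 = 10^(−1.51) × 540×10^-6 = 1.669×10^-5 mol/kg
α₀ = 1/(1 + K1/[H⁺] + K1K2/[H⁺]²) = 1/(1 + 10^+1.92 + 10^+0.68) = 0.01124
DIC = [CO2*]/α₀ = 1.669×10^-5 / 0.01124 = 1.485 mmol/kg
[CO3²⁻] = α₂·DIC; α₂ = 0.05380, so [CO3²⁻] = 0.05380 × 1.485 = 0.0799 mmol/kg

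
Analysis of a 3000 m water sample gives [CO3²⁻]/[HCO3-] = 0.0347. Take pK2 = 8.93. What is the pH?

From K2 = [H⁺][CO3²⁻]/[HCO3-]:  pH = pK2 + log₁₀([CO3²⁻]/[HCO3-])
log₁₀(0.0347) = -1.460
pH = 8.93 + (-1.460) = 7.47

pH = 7.47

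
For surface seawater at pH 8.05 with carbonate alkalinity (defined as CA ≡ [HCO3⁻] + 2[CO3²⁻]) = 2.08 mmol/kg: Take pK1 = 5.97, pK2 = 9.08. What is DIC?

CA = [HCO3⁻] + 2[CO3²⁻] = (α₁ + 2α₂)·DIC
At pH 8.05: [H⁺]/K1 = 10^-2.08 = 0.0083176, K2/[H⁺] = 10^-1.03 = 0.093325
α₁ = 1/(1 + 0.0083176 + 0.093325) = 1/1.1016 = 0.9077; α₂ = α₁·K2/[H⁺] = 0.08471
α₁ + 2α₂ = 1.0772
DIC = CA / (α₁ + 2α₂) = 2.08 / 1.0772 = 1.93 mmol/kg

DIC = 1.93 mmol/kg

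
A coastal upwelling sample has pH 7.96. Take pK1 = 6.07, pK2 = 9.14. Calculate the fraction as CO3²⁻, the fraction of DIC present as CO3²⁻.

α₂ = 0.0612

α₂ = 1 / (1 + [H⁺]/K2 + [H⁺]²/(K1K2)) = 1 / (1 + 10^+1.18 + 10^-0.71)
   = 1 / (1 + 15.136 + 0.19498) = 1/16.331 = 0.06123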